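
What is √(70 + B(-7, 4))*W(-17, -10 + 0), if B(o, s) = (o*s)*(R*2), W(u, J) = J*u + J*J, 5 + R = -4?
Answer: 270*√574 ≈ 6468.7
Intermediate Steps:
R = -9 (R = -5 - 4 = -9)
W(u, J) = J² + J*u (W(u, J) = J*u + J² = J² + J*u)
B(o, s) = -18*o*s (B(o, s) = (o*s)*(-9*2) = (o*s)*(-18) = -18*o*s)
√(70 + B(-7, 4))*W(-17, -10 + 0) = √(70 - 18*(-7)*4)*((-10 + 0)*((-10 + 0) - 17)) = √(70 + 504)*(-10*(-10 - 17)) = √574*(-10*(-27)) = √574*270 = 270*√574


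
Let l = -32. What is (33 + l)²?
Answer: 1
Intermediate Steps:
(33 + l)² = (33 - 32)² = 1² = 1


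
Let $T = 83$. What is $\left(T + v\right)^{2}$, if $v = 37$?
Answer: $14400$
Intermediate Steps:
$\left(T + v\right)^{2} = \left(83 + 37\right)^{2} = 120^{2} = 14400$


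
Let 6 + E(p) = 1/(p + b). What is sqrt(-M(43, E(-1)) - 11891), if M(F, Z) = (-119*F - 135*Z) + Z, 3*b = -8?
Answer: 4*I*sqrt(57585)/11 ≈ 87.261*I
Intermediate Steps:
b = -8/3 (b = (1/3)*(-8) = -8/3 ≈ -2.6667)
E(p) = -6 + 1/(-8/3 + p) (E(p) = -6 + 1/(p - 8/3) = -6 + 1/(-8/3 + p))
M(F, Z) = -134*Z - 119*F (M(F, Z) = (-135*Z - 119*F) + Z = -134*Z - 119*F)
sqrt(-M(43, E(-1)) - 11891) = sqrt(-(-402*(17 - 6*(-1))/(-8 + 3*(-1)) - 119*43) - 11891) = sqrt(-(-402*(17 + 6)/(-8 - 3) - 5117) - 11891) = sqrt(-(-402*23/(-11) - 5117) - 11891) = sqrt(-(-402*(-1)*23/11 - 5117) - 11891) = sqrt(-(-134*(-69/11) - 5117) - 11891) = sqrt(-(9246/11 - 5117) - 11891) = sqrt(-1*(-47041/11) - 11891) = sqrt(47041/11 - 11891) = sqrt(-83760/11) = 4*I*sqrt(57585)/11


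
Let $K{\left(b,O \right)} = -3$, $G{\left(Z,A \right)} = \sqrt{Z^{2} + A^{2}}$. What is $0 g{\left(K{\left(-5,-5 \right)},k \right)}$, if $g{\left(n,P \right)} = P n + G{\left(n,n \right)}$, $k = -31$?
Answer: $0$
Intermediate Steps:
$G{\left(Z,A \right)} = \sqrt{A^{2} + Z^{2}}$
$g{\left(n,P \right)} = P n + \sqrt{2} \sqrt{n^{2}}$ ($g{\left(n,P \right)} = P n + \sqrt{n^{2} + n^{2}} = P n + \sqrt{2 n^{2}} = P n + \sqrt{2} \sqrt{n^{2}}$)
$0 g{\left(K{\left(-5,-5 \right)},k \right)} = 0 \left(\left(-31\right) \left(-3\right) + \sqrt{2} \sqrt{\left(-3\right)^{2}}\right) = 0 \left(93 + \sqrt{2} \sqrt{9}\right) = 0 \left(93 + \sqrt{2} \cdot 3\right) = 0 \left(93 + 3 \sqrt{2}\right) = 0$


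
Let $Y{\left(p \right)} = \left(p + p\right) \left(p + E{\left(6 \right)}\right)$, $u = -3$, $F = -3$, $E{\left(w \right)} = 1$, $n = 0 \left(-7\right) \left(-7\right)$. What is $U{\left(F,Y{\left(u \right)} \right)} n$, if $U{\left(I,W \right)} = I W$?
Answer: $0$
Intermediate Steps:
$n = 0$ ($n = 0 \left(-7\right) = 0$)
$Y{\left(p \right)} = 2 p \left(1 + p\right)$ ($Y{\left(p \right)} = \left(p + p\right) \left(p + 1\right) = 2 p \left(1 + p\right)$)
$U{\left(F,Y{\left(u \right)} \right)} n = - 3 \cdot 2 \left(-3\right) \left(1 - 3\right) 0 = - 3 \cdot 2 \left(-3\right) \left(-2\right) 0 = \left(-3\right) 12 \cdot 0 = \left(-36\right) 0 = 0$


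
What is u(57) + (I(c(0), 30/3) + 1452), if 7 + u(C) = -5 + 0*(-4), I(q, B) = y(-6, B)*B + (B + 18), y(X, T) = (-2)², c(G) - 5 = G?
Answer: 1508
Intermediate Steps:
c(G) = 5 + G
y(X, T) = 4
I(q, B) = 18 + 5*B (I(q, B) = 4*B + (B + 18) = 4*B + (18 + B) = 18 + 5*B)
u(C) = -12 (u(C) = -7 + (-5 + 0*(-4)) = -7 + (-5 + 0) = -7 - 5 = -12)
u(57) + (I(c(0), 30/3) + 1452) = -12 + ((18 + 5*(30/3)) + 1452) = -12 + ((18 + 5*(30*(⅓))) + 1452) = -12 + ((18 + 5*10) + 1452) = -12 + ((18 + 50) + 1452) = -12 + (68 + 1452) = -12 + 1520 = 1508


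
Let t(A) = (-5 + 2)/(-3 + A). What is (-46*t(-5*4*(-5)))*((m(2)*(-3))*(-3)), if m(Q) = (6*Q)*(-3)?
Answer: -44712/97 ≈ -460.95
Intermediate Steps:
t(A) = -3/(-3 + A)
m(Q) = -18*Q
(-46*t(-5*4*(-5)))*((m(2)*(-3))*(-3)) = (-(-138)/(-3 - 5*4*(-5)))*((-18*2*(-3))*(-3)) = (-(-138)/(-3 - 20*(-5)))*(-36*(-3)*(-3)) = (-(-138)/(-3 + 100))*(108*(-3)) = -(-138)/97*(-324) = -46*(-3/97)*(-324) = (138/97)*(-324) = -44712/97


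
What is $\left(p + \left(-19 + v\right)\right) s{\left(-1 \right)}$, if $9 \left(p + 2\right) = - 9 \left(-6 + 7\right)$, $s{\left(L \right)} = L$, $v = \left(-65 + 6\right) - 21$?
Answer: $102$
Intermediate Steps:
$v = -80$ ($v = -59 - 21 = -80$)
$p = -3$ ($p = -2 + \frac{\left(-9\right) \left(-6 + 7\right)}{9} = -2 + \frac{\left(-9\right) 1}{9} = -2 + \frac{1}{9} \left(-9\right) = -2 - 1 = -3$)
$\left(p + \left(-19 + v\right)\right) s{\left(-1 \right)} = \left(-3 - 99\right) \left(-1\right) = \left(-102\right) \left(-1\right) = 102$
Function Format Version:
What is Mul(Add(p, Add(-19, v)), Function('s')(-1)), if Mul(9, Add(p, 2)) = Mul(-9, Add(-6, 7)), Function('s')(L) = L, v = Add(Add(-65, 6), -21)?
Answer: 102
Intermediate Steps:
v = -80 (v = Add(-59, -21) = -80)
p = -3 (p = Add(-2, Mul(Rational(1, 9), Mul(-9, Add(-6, 7)))) = Add(-2, Mul(Rational(1, 9), Mul(-9, 1))) = Add(-2, Mul(Rational(1, 9), -9)) = Add(-2, -1) = -3)
Mul(Add(p, Add(-19, v)), Function('s')(-1)) = Mul(Add(-3, Add(-19, -80)), -1) = Mul(Add(-3, -99), -1) = Mul(-102, -1) = 102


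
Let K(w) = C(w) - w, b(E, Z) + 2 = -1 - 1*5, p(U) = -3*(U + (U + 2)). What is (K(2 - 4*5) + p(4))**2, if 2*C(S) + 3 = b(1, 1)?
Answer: 1225/4 ≈ 306.25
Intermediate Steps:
p(U) = -6 - 6*U (p(U) = -3*(U + (2 + U)) = -3*(2 + 2*U) = -6 - 6*U)
b(E, Z) = -8 (b(E, Z) = -2 + (-1 - 1*5) = -2 + (-1 - 5) = -2 - 6 = -8)
C(S) = -11/2 (C(S) = -3/2 + (1/2)*(-8) = -3/2 - 4 = -11/2)
K(w) = -11/2 - w
(K(2 - 4*5) + p(4))**2 = ((-11/2 - (2 - 4*5)) + (-6 - 6*4))**2 = ((-11/2 - (2 - 20)) + (-6 - 24))**2 = ((-11/2 - 1*(-18)) - 30)**2 = ((-11/2 + 18) - 30)**2 = (25/2 - 30)**2 = (-35/2)**2 = 1225/4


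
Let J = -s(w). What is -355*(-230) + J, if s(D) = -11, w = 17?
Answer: 81661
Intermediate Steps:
J = 11 (J = -1*(-11) = 11)
-355*(-230) + J = -355*(-230) + 11 = 81650 + 11 = 81661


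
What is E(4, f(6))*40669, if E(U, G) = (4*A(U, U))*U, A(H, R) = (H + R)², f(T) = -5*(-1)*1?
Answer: 41645056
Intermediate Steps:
f(T) = 5 (f(T) = 5*1 = 5)
E(U, G) = 16*U³ (E(U, G) = (4*(U + U)²)*U = (4*(2*U)²)*U = (4*(4*U²))*U = (16*U²)*U = 16*U³)
E(4, f(6))*40669 = (16*4³)*40669 = (16*64)*40669 = 1024*40669 = 41645056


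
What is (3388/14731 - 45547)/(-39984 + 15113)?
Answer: 670949469/366374701 ≈ 1.8313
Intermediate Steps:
(3388/14731 - 45547)/(-39984 + 15113) = (3388*(1/14731) - 45547)/(-24871) = (3388/14731 - 45547)*(-1/24871) = -670949469/14731*(-1/24871) = 670949469/366374701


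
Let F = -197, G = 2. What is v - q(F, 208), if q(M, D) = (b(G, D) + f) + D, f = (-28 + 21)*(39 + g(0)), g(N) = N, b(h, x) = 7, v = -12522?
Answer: -12464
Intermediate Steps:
f = -273 (f = (-28 + 21)*(39 + 0) = -7*39 = -273)
q(M, D) = -266 + D (q(M, D) = (7 - 273) + D = -266 + D)
v - q(F, 208) = -12522 - (-266 + 208) = -12522 - 1*(-58) = -12522 + 58 = -12464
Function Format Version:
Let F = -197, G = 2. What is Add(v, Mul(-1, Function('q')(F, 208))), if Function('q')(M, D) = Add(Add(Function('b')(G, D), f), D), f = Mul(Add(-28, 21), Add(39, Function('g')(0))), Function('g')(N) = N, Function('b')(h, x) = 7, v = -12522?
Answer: -12464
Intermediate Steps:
f = -273 (f = Mul(Add(-28, 21), Add(39, 0)) = Mul(-7, 39) = -273)
Function('q')(M, D) = Add(-266, D) (Function('q')(M, D) = Add(Add(7, -273), D) = Add(-266, D))
Add(v, Mul(-1, Function('q')(F, 208))) = Add(-12522, Mul(-1, Add(-266, 208))) = Add(-12522, Mul(-1, -58)) = Add(-12522, 58) = -12464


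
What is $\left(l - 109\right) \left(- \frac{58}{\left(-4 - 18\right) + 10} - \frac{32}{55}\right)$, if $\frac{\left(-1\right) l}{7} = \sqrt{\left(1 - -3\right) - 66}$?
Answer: $- \frac{152927}{330} - \frac{9821 i \sqrt{62}}{330} \approx -463.42 - 234.34 i$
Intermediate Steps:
$l = - 7 i \sqrt{62}$ ($l = - 7 \sqrt{\left(1 - -3\right) - 66} = - 7 \sqrt{\left(1 + 3\right) - 66} = - 7 \sqrt{4 - 66} = - 7 \sqrt{-62} = - 7 i \sqrt{62} \approx - 55.118 i$)
$\left(l - 109\right) \left(- \frac{58}{\left(-4 - 18\right) + 10} - \frac{32}{55}\right) = \left(- 7 i \sqrt{62} - 109\right) \left(- \frac{58}{\left(-4 - 18\right) + 10} - \frac{32}{55}\right) = \left(-109 - 7 i \sqrt{62}\right) \left(- \frac{58}{-22 + 10} - \frac{32}{55}\right) = \left(-109 - 7 i \sqrt{62}\right) \left(- \frac{58}{-12} - \frac{32}{55}\right) = \left(-109 - 7 i \sqrt{62}\right) \left(\left(-58\right) \left(- \frac{1}{12}\right) - \frac{32}{55}\right) = \left(-109 - 7 i \sqrt{62}\right) \left(\frac{29}{6} - \frac{32}{55}\right) = \left(-109 - 7 i \sqrt{62}\right) \frac{1403}{330} = - \frac{152927}{330} - \frac{9821 i \sqrt{62}}{330}$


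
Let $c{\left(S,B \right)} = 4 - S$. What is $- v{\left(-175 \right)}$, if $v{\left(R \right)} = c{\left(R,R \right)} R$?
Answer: $31325$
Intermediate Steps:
$v{\left(R \right)} = R \left(4 - R\right)$ ($v{\left(R \right)} = \left(4 - R\right) R = R \left(4 - R\right)$)
$- v{\left(-175 \right)} = - \left(-175\right) \left(4 - -175\right) = - \left(-175\right) \left(4 + 175\right) = - \left(-175\right) 179 = \left(-1\right) \left(-31325\right) = 31325$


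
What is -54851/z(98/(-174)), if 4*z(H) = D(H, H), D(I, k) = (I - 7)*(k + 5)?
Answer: 415167219/63497 ≈ 6538.4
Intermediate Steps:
D(I, k) = (-7 + I)*(5 + k)
z(H) = -35/4 - H/2 + H**2/4 (z(H) = (-35 - 7*H + 5*H + H*H)/4 = (-35 - 7*H + 5*H + H**2)/4 = (-35 + H**2 - 2*H)/4 = -35/4 - H/2 + H**2/4)
-54851/z(98/(-174)) = -54851/(-35/4 - 49/(-174) + (98/(-174))**2/4) = -54851/(-35/4 - 49*(-1)/174 + (98*(-1/174))**2/4) = -54851/(-35/4 - 1/2*(-49/87) + (-49/87)**2/4) = -54851/(-35/4 + 49/174 + (1/4)*(2401/7569)) = -54851/(-35/4 + 49/174 + 2401/30276) = -54851/(-63497/7569) = -54851*(-7569/63497) = 415167219/63497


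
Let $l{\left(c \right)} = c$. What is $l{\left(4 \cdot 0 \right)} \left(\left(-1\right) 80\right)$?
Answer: $0$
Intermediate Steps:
$l{\left(4 \cdot 0 \right)} \left(\left(-1\right) 80\right) = 4 \cdot 0 \left(\left(-1\right) 80\right) = 0 \left(-80\right) = 0$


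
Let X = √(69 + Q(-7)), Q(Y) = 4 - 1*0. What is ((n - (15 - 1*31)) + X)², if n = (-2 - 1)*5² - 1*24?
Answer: (83 - √73)² ≈ 5543.7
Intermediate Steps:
n = -99 (n = -3*25 - 24 = -75 - 24 = -99)
Q(Y) = 4 (Q(Y) = 4 + 0 = 4)
X = √73 (X = √(69 + 4) = √73 ≈ 8.5440)
((n - (15 - 1*31)) + X)² = ((-99 - (15 - 1*31)) + √73)² = ((-99 - (15 - 31)) + √73)² = ((-99 - 1*(-16)) + √73)² = ((-99 + 16) + √73)² = (-83 + √73)²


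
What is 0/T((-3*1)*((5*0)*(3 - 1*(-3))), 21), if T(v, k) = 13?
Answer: 0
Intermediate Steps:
0/T((-3*1)*((5*0)*(3 - 1*(-3))), 21) = 0/13 = 0*(1/13) = 0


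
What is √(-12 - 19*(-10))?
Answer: √178 ≈ 13.342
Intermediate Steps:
√(-12 - 19*(-10)) = √(-12 + 190) = √178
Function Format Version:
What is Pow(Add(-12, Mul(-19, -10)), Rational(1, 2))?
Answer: Pow(178, Rational(1, 2)) ≈ 13.342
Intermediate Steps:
Pow(Add(-12, Mul(-19, -10)), Rational(1, 2)) = Pow(Add(-12, 190), Rational(1, 2)) = Pow(178, Rational(1, 2))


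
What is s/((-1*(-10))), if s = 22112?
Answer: 11056/5 ≈ 2211.2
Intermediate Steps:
s/((-1*(-10))) = 22112/((-1*(-10))) = 22112/10 = 22112*(⅒) = 11056/5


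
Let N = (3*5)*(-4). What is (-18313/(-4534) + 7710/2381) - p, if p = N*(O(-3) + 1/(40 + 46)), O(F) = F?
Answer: -79854853441/464204522 ≈ -172.03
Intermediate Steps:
N = -60 (N = 15*(-4) = -60)
p = 7710/43 (p = -60*(-3 + 1/(40 + 46)) = -60*(-3 + 1/86) = -60*(-257/86) = 7710/43 ≈ 179.30)
(-18313/(-4534) + 7710/2381) - p = (-18313/(-4534) + 7710/2381) - 1*7710/43 = (-18313*(-1/4534) + 7710*(1/2381)) - 7710/43 = (18313/4534 + 7710/2381) - 7710/43 = 78560393/10795454 - 7710/43 = -79854853441/464204522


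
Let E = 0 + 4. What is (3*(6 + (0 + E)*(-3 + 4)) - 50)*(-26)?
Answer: 520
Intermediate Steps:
E = 4
(3*(6 + (0 + E)*(-3 + 4)) - 50)*(-26) = (3*(6 + (0 + 4)*(-3 + 4)) - 50)*(-26) = (3*(6 + 4*1) - 50)*(-26) = (3*(6 + 4) - 50)*(-26) = (3*10 - 50)*(-26) = (30 - 50)*(-26) = -20*(-26) = 520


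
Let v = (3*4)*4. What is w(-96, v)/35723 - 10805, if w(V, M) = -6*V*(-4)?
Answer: -385989319/35723 ≈ -10805.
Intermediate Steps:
v = 48 (v = 12*4 = 48)
w(V, M) = 24*V
w(-96, v)/35723 - 10805 = (24*(-96))/35723 - 10805 = -2304*1/35723 - 10805 = -2304/35723 - 10805 = -385989319/35723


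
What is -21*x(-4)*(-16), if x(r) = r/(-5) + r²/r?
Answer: -5376/5 ≈ -1075.2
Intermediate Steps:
x(r) = 4*r/5 (x(r) = r*(-⅕) + r = -r/5 + r = 4*r/5)
-21*x(-4)*(-16) = -84*(-4)/5*(-16) = -21*(-16/5)*(-16) = (336/5)*(-16) = -5376/5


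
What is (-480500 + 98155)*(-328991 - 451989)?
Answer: 298603798100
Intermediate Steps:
(-480500 + 98155)*(-328991 - 451989) = -382345*(-780980) = 298603798100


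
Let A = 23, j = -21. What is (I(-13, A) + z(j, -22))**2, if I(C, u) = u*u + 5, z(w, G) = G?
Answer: 262144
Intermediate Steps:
I(C, u) = 5 + u**2 (I(C, u) = u**2 + 5 = 5 + u**2)
(I(-13, A) + z(j, -22))**2 = ((5 + 23**2) - 22)**2 = ((5 + 529) - 22)**2 = (534 - 22)**2 = 512**2 = 262144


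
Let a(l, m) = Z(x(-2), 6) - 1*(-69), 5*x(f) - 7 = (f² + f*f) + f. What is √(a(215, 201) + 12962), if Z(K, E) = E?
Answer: √13037 ≈ 114.18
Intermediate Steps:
x(f) = 7/5 + f/5 + 2*f²/5 (x(f) = 7/5 + ((f² + f*f) + f)/5 = 7/5 + ((f² + f²) + f)/5 = 7/5 + (2*f² + f)/5 = 7/5 + (f + 2*f²)/5 = 7/5 + (f/5 + 2*f²/5) = 7/5 + f/5 + 2*f²/5)
a(l, m) = 75 (a(l, m) = 6 - 1*(-69) = 6 + 69 = 75)
√(a(215, 201) + 12962) = √(75 + 12962) = √13037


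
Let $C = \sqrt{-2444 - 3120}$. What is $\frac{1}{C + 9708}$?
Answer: $\frac{2427}{23562707} - \frac{i \sqrt{1391}}{47125414} \approx 0.000103 - 7.9142 \cdot 10^{-7} i$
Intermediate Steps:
$C = 2 i \sqrt{1391}$ ($C = \sqrt{-5564} = 2 i \sqrt{1391} \approx 74.592 i$)
$\frac{1}{C + 9708} = \frac{1}{2 i \sqrt{1391} + 9708} = \frac{1}{9708 + 2 i \sqrt{1391}}$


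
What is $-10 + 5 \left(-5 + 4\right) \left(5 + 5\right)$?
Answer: $-60$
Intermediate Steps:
$-10 + 5 \left(-5 + 4\right) \left(5 + 5\right) = -10 + 5 \left(\left(-1\right) 10\right) = -10 + 5 \left(-10\right) = -10 - 50 = -60$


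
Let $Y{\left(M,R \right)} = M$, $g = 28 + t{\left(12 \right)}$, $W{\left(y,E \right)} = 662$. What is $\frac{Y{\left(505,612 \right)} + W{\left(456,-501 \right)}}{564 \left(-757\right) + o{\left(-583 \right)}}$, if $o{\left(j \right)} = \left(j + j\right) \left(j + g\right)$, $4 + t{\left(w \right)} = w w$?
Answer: $\frac{1167}{56942} \approx 0.020495$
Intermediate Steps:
$t{\left(w \right)} = -4 + w^{2}$ ($t{\left(w \right)} = -4 + w w = -4 + w^{2}$)
$g = 168$ ($g = 28 - \left(4 - 12^{2}\right) = 28 + \left(-4 + 144\right) = 28 + 140 = 168$)
$o{\left(j \right)} = 2 j \left(168 + j\right)$ ($o{\left(j \right)} = \left(j + j\right) \left(j + 168\right) = 2 j \left(168 + j\right)$)
$\frac{Y{\left(505,612 \right)} + W{\left(456,-501 \right)}}{564 \left(-757\right) + o{\left(-583 \right)}} = \frac{505 + 662}{564 \left(-757\right) + 2 \left(-583\right) \left(168 - 583\right)} = \frac{1167}{-426948 + 2 \left(-583\right) \left(-415\right)} = \frac{1167}{-426948 + 483890} = \frac{1167}{56942}$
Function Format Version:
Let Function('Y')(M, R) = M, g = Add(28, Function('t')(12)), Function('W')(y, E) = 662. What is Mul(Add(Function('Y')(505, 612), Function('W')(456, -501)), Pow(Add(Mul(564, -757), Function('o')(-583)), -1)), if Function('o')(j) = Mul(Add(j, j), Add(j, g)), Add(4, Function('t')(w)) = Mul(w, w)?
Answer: Rational(1167, 56942) ≈ 0.020495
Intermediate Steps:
Function('t')(w) = Add(-4, Pow(w, 2)) (Function('t')(w) = Add(-4, Mul(w, w)) = Add(-4, Pow(w, 2)))
g = 168 (g = Add(28, Add(-4, Pow(12, 2))) = Add(28, Add(-4, 144)) = Add(28, 140) = 168)
Function('o')(j) = Mul(2, j, Add(168, j)) (Function('o')(j) = Mul(Add(j, j), Add(j, 168)) = Mul(Mul(2, j), Add(168, j)) = Mul(2, j, Add(168, j)))
Mul(Add(Function('Y')(505, 612), Function('W')(456, -501)), Pow(Add(Mul(564, -757), Function('o')(-583)), -1)) = Mul(Add(505, 662), Pow(Add(Mul(564, -757), Mul(2, -583, Add(168, -583))), -1)) = Mul(1167, Pow(Add(-426948, Mul(2, -583, -415)), -1)) = Mul(1167, Pow(Add(-426948, 483890), -1)) = Mul(1167, Pow(56942, -1)) = Mul(1167, Rational(1, 56942)) = Rational(1167, 56942)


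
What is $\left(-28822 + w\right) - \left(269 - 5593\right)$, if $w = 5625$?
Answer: $-17873$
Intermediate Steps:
$\left(-28822 + w\right) - \left(269 - 5593\right) = \left(-28822 + 5625\right) - \left(269 - 5593\right) = -23197 - -5324 = -23197 + \left(-269 + 5593\right) = -23197 + 5324 = -17873$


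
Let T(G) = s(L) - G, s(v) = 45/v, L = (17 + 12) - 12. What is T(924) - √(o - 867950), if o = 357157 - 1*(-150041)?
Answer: -15663/17 - 4*I*√22547 ≈ -921.35 - 600.63*I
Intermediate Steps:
o = 507198 (o = 357157 + 150041 = 507198)
L = 17 (L = 29 - 12 = 17)
T(G) = 45/17 - G
T(924) - √(o - 867950) = (45/17 - 1*924) - √(507198 - 867950) = (45/17 - 924) - √(-360752) = -15663/17 - 4*I*√22547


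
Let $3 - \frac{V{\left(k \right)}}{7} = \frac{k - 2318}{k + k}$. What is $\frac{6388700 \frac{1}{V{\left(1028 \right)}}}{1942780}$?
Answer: $\frac{328379180}{2535619317} \approx 0.12951$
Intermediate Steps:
$V{\left(k \right)} = 21 - \frac{7 \left(-2318 + k\right)}{2 k}$ ($V{\left(k \right)} = 21 - 7 \frac{k - 2318}{k + k} = 21 - 7 \frac{-2318 + k}{2 k} = 21 - \frac{7 \left(-2318 + k\right)}{2 k}$)
$\frac{6388700 \frac{1}{V{\left(1028 \right)}}}{1942780} = \frac{6388700 \frac{1}{\frac{35}{2} + \frac{8113}{1028}}}{1942780} = \frac{6388700}{\frac{35}{2} + 8113 \cdot \frac{1}{1028}} \cdot \frac{1}{1942780} = \frac{6388700}{\frac{35}{2} + \frac{8113}{1028}} \cdot \frac{1}{1942780} = \frac{6388700}{\frac{26103}{1028}} \cdot \frac{1}{1942780} = 6388700 \cdot \frac{1028}{26103} \cdot \frac{1}{1942780} = \frac{6567583600}{26103} \cdot \frac{1}{1942780} = \frac{328379180}{2535619317}$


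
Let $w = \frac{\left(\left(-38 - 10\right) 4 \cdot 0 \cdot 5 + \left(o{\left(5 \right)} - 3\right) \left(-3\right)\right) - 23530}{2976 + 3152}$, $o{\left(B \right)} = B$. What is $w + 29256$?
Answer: $\frac{11203577}{383} \approx 29252.0$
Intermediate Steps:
$w = - \frac{1471}{383}$ ($w = \frac{\left(\left(-38 - 10\right) 4 \cdot 0 \cdot 5 + \left(5 - 3\right) \left(-3\right)\right) - 23530}{2976 + 3152} = \frac{\left(\left(-38 - 10\right) 0 \cdot 5 + 2 \left(-3\right)\right) - 23530}{6128} = \left(\left(\left(-48\right) 0 - 6\right) - 23530\right) \frac{1}{6128} = \left(\left(0 - 6\right) - 23530\right) \frac{1}{6128} = \left(-6 - 23530\right) \frac{1}{6128} = \left(-23536\right) \frac{1}{6128} = - \frac{1471}{383} \approx -3.8407$)
$w + 29256 = - \frac{1471}{383} + 29256 = \frac{11203577}{383}$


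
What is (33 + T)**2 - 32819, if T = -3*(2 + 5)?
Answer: -32675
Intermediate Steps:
T = -21 (T = -3*7 = -21)
(33 + T)**2 - 32819 = (33 - 21)**2 - 32819 = 12**2 - 32819 = 144 - 32819 = -32675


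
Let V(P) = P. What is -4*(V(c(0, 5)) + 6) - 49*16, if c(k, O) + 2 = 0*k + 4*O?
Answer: -880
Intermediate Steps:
c(k, O) = -2 + 4*O (c(k, O) = -2 + (0*k + 4*O) = -2 + (0 + 4*O) = -2 + 4*O)
-4*(V(c(0, 5)) + 6) - 49*16 = -4*((-2 + 4*5) + 6) - 49*16 = -4*((-2 + 20) + 6) - 784 = -4*(18 + 6) - 784 = -4*24 - 784 = -96 - 784 = -880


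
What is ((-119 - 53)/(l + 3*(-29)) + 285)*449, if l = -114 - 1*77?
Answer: 17825749/139 ≈ 1.2824e+5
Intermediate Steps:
l = -191 (l = -114 - 77 = -191)
((-119 - 53)/(l + 3*(-29)) + 285)*449 = ((-119 - 53)/(-191 + 3*(-29)) + 285)*449 = (-172/(-191 - 87) + 285)*449 = (-172/(-278) + 285)*449 = (-172*(-1/278) + 285)*449 = (86/139 + 285)*449 = (39701/139)*449 = 17825749/139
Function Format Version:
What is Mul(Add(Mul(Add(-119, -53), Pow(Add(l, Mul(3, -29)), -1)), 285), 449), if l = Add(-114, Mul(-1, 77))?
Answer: Rational(17825749, 139) ≈ 1.2824e+5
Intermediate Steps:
l = -191 (l = Add(-114, -77) = -191)
Mul(Add(Mul(Add(-119, -53), Pow(Add(l, Mul(3, -29)), -1)), 285), 449) = Mul(Add(Mul(Add(-119, -53), Pow(Add(-191, Mul(3, -29)), -1)), 285), 449) = Mul(Add(Mul(-172, Pow(Add(-191, -87), -1)), 285), 449) = Mul(Add(Mul(-172, Pow(-278, -1)), 285), 449) = Mul(Add(Mul(-172, Rational(-1, 278)), 285), 449) = Mul(Add(Rational(86, 139), 285), 449) = Mul(Rational(39701, 139), 449) = Rational(17825749, 139)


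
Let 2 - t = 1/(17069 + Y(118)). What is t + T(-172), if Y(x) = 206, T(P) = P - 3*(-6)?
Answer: -2625801/17275 ≈ -152.00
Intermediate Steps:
T(P) = 18 + P (T(P) = P + 18 = 18 + P)
t = 34549/17275 (t = 2 - 1/(17069 + 206) = 2 - 1/17275 = 34549/17275 ≈ 1.9999)
t + T(-172) = 34549/17275 + (18 - 172) = 34549/17275 - 154 = -2625801/17275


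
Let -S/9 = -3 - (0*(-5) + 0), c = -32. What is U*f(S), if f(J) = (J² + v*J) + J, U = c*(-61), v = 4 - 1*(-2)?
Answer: 1791936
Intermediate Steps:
v = 6 (v = 4 + 2 = 6)
U = 1952 (U = -32*(-61) = 1952)
S = 27 (S = -9*(-3 - (0*(-5) + 0)) = -9*(-3 - (0 + 0)) = -9*(-3 - 1*0) = -9*(-3 + 0) = -9*(-3) = 27)
f(J) = J² + 7*J (f(J) = (J² + 6*J) + J = J² + 7*J)
U*f(S) = 1952*(27*(7 + 27)) = 1952*(27*34) = 1952*918 = 1791936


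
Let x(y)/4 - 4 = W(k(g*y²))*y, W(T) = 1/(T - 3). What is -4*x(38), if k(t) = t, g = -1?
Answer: -92000/1447 ≈ -63.580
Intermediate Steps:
W(T) = 1/(-3 + T)
x(y) = 16 + 4*y/(-3 - y²) (x(y) = 16 + 4*(y/(-3 - y²)) = 16 + 4*y/(-3 - y²))
-4*x(38) = -16*(12 - 1*38 + 4*38²)/(3 + 38²) = -16*(12 - 38 + 4*1444)/(3 + 1444) = -16*(12 - 38 + 5776)/1447 = -16*5750/1447 = -4*23000/1447 = -92000/1447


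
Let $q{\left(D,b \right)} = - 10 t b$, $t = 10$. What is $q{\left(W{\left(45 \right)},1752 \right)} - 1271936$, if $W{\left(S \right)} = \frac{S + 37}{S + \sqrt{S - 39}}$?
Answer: $-1447136$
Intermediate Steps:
$W{\left(S \right)} = \frac{37 + S}{S + \sqrt{-39 + S}}$
$q{\left(D,b \right)} = - 100 b$ ($q{\left(D,b \right)} = \left(-10\right) 10 b = - 100 b$)
$q{\left(W{\left(45 \right)},1752 \right)} - 1271936 = \left(-100\right) 1752 - 1271936 = -175200 - 1271936 = -1447136$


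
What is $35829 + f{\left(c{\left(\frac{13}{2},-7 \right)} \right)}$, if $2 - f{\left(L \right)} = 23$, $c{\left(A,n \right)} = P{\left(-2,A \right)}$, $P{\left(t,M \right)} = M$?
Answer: $35808$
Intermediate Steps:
$c{\left(A,n \right)} = A$
$f{\left(L \right)} = -21$ ($f{\left(L \right)} = 2 - 23 = -21$)
$35829 + f{\left(c{\left(\frac{13}{2},-7 \right)} \right)} = 35829 - 21 = 35808$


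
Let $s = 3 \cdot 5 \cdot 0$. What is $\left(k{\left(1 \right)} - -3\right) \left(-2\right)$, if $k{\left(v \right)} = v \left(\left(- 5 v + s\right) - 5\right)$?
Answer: $14$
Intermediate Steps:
$s = 0$ ($s = 15 \cdot 0 = 0$)
$k{\left(v \right)} = v \left(-5 - 5 v\right)$ ($k{\left(v \right)} = v \left(\left(- 5 v + 0\right) - 5\right) = v \left(- 5 v - 5\right) = v \left(-5 - 5 v\right)$)
$\left(k{\left(1 \right)} - -3\right) \left(-2\right) = \left(\left(-5\right) 1 \left(1 + 1\right) - -3\right) \left(-2\right) = \left(\left(-5\right) 1 \cdot 2 + \left(-22 + 25\right)\right) \left(-2\right) = \left(-10 + 3\right) \left(-2\right) = \left(-7\right) \left(-2\right) = 14$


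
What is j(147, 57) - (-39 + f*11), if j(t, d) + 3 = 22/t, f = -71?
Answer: 120121/147 ≈ 817.15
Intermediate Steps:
j(t, d) = -3 + 22/t
j(147, 57) - (-39 + f*11) = (-3 + 22/147) - (-39 - 71*11) = (-3 + 22*(1/147)) - (-39 - 781) = (-3 + 22/147) - 1*(-820) = -419/147 + 820 = 120121/147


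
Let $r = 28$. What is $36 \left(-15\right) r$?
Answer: $-15120$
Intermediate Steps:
$36 \left(-15\right) r = 36 \left(-15\right) 28 = \left(-540\right) 28 = -15120$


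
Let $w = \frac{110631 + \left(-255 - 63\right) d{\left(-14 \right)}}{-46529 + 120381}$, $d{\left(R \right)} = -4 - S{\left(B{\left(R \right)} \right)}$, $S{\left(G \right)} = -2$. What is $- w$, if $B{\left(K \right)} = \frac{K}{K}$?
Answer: $- \frac{111267}{73852} \approx -1.5066$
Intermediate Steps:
$B{\left(K \right)} = 1$
$d{\left(R \right)} = -2$ ($d{\left(R \right)} = -4 - -2 = -4 + 2 = -2$)
$w = \frac{111267}{73852}$ ($w = \frac{110631 + \left(-255 - 63\right) \left(-2\right)}{-46529 + 120381} = \frac{110631 - -636}{73852} = \left(110631 + 636\right) \frac{1}{73852} = 111267 \cdot \frac{1}{73852} = \frac{111267}{73852} \approx 1.5066$)
$- w = \left(-1\right) \frac{111267}{73852} = - \frac{111267}{73852}$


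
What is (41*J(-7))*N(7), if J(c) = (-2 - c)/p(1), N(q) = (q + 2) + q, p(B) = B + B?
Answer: 1640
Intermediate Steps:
p(B) = 2*B
N(q) = 2 + 2*q (N(q) = (2 + q) + q = 2 + 2*q)
J(c) = -1 - c/2 (J(c) = (-2 - c)/((2*1)) = (-2 - c)/2 = (-2 - c)*(½) = -1 - c/2)
(41*J(-7))*N(7) = (41*(-1 - ½*(-7)))*(2 + 2*7) = (41*(-1 + 7/2))*(2 + 14) = (41*(5/2))*16 = (205/2)*16 = 1640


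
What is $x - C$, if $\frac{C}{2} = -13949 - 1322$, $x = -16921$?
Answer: $13621$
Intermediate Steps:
$C = -30542$ ($C = 2 \left(-13949 - 1322\right) = 2 \left(-15271\right) = -30542$)
$x - C = -16921 - -30542 = -16921 + 30542 = 13621$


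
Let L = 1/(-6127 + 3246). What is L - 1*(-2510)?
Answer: 7231309/2881 ≈ 2510.0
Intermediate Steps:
L = -1/2881 (L = 1/(-2881) = -1/2881 ≈ -0.00034710)
L - 1*(-2510) = -1/2881 - 1*(-2510) = -1/2881 + 2510 = 7231309/2881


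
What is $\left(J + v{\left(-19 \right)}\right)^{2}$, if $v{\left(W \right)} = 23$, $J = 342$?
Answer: $133225$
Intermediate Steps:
$\left(J + v{\left(-19 \right)}\right)^{2} = \left(342 + 23\right)^{2} = 365^{2} = 133225$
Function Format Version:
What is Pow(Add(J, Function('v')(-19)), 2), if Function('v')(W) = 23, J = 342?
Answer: 133225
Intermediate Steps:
Pow(Add(J, Function('v')(-19)), 2) = Pow(Add(342, 23), 2) = Pow(365, 2) = 133225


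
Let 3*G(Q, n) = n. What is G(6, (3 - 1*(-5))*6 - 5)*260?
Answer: 11180/3 ≈ 3726.7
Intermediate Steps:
G(Q, n) = n/3
G(6, (3 - 1*(-5))*6 - 5)*260 = (((3 - 1*(-5))*6 - 5)/3)*260 = (((3 + 5)*6 - 5)/3)*260 = ((8*6 - 5)/3)*260 = ((48 - 5)/3)*260 = ((⅓)*43)*260 = (43/3)*260 = 11180/3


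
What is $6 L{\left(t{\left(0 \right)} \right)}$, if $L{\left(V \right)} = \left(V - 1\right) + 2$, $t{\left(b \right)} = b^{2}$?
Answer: $6$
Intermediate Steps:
$L{\left(V \right)} = 1 + V$ ($L{\left(V \right)} = \left(-1 + V\right) + 2 = 1 + V$)
$6 L{\left(t{\left(0 \right)} \right)} = 6 \left(1 + 0^{2}\right) = 6 \left(1 + 0\right) = 6 \cdot 1 = 6$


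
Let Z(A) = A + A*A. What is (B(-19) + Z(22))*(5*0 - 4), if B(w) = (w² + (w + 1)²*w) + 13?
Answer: 21104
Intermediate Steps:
B(w) = 13 + w² + w*(1 + w)² (B(w) = (w² + (1 + w)²*w) + 13 = (w² + w*(1 + w)²) + 13 = 13 + w² + w*(1 + w)²)
Z(A) = A + A²
(B(-19) + Z(22))*(5*0 - 4) = ((13 + (-19)² - 19*(1 - 19)²) + 22*(1 + 22))*(5*0 - 4) = ((13 + 361 - 19*(-18)²) + 22*23)*(0 - 4) = ((13 + 361 - 19*324) + 506)*(-4) = ((13 + 361 - 6156) + 506)*(-4) = (-5782 + 506)*(-4) = -5276*(-4) = 21104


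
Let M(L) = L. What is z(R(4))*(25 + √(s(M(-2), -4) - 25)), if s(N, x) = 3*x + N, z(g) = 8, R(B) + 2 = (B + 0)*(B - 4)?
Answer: 200 + 8*I*√39 ≈ 200.0 + 49.96*I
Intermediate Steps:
R(B) = -2 + B*(-4 + B) (R(B) = -2 + (B + 0)*(B - 4) = -2 + B*(-4 + B))
s(N, x) = N + 3*x
z(R(4))*(25 + √(s(M(-2), -4) - 25)) = 8*(25 + √((-2 + 3*(-4)) - 25)) = 8*(25 + √((-2 - 12) - 25)) = 8*(25 + √(-14 - 25)) = 8*(25 + √(-39)) = 8*(25 + I*√39) = 200 + 8*I*√39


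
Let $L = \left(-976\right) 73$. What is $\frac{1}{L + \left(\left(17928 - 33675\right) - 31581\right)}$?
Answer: $- \frac{1}{118576} \approx -8.4334 \cdot 10^{-6}$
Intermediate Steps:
$L = -71248$
$\frac{1}{L + \left(\left(17928 - 33675\right) - 31581\right)} = \frac{1}{-71248 + \left(\left(17928 - 33675\right) - 31581\right)} = \frac{1}{-71248 - 47328} = \frac{1}{-118576} = - \frac{1}{118576}$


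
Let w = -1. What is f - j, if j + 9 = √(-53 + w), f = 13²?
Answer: 178 - 3*I*√6 ≈ 178.0 - 7.3485*I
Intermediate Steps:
f = 169
j = -9 + 3*I*√6 (j = -9 + √(-53 - 1) = -9 + √(-54) = -9 + 3*I*√6 ≈ -9.0 + 7.3485*I)
f - j = 169 - (-9 + 3*I*√6) = 169 + (9 - 3*I*√6) = 178 - 3*I*√6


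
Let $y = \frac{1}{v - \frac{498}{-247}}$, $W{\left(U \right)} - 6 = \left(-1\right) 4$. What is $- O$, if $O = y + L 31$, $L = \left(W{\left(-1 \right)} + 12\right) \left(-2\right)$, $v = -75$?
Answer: $\frac{15647683}{18027} \approx 868.01$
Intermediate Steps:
$W{\left(U \right)} = 2$ ($W{\left(U \right)} = 6 - 4 = 2$)
$L = -28$ ($L = \left(2 + 12\right) \left(-2\right) = 14 \left(-2\right) = -28$)
$y = - \frac{247}{18027}$ ($y = \frac{1}{-75 - \frac{498}{-247}} = \frac{1}{-75 - - \frac{498}{247}} = \frac{1}{-75 + \frac{498}{247}} = \frac{1}{- \frac{18027}{247}} = - \frac{247}{18027} \approx -0.013702$)
$O = - \frac{15647683}{18027}$ ($O = - \frac{247}{18027} - 868 = - \frac{15647683}{18027} \approx -868.01$)
$- O = \left(-1\right) \left(- \frac{15647683}{18027}\right) = \frac{15647683}{18027}$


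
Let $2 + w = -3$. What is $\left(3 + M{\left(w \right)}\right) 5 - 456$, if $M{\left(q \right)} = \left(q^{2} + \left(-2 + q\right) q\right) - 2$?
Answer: $-151$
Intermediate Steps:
$w = -5$ ($w = -2 - 3 = -5$)
$M{\left(q \right)} = -2 + q^{2} + q \left(-2 + q\right)$ ($M{\left(q \right)} = \left(q^{2} + q \left(-2 + q\right)\right) - 2 = -2 + q^{2} + q \left(-2 + q\right)$)
$\left(3 + M{\left(w \right)}\right) 5 - 456 = \left(3 - \left(-8 - 50\right)\right) 5 - 456 = \left(3 + \left(-2 + 10 + 2 \cdot 25\right)\right) 5 - 456 = \left(3 + \left(-2 + 10 + 50\right)\right) 5 - 456 = \left(3 + 58\right) 5 - 456 = 61 \cdot 5 - 456 = 305 - 456 = -151$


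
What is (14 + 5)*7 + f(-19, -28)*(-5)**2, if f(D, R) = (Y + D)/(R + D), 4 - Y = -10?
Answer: 6376/47 ≈ 135.66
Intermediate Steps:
Y = 14 (Y = 4 - 1*(-10) = 4 + 10 = 14)
f(D, R) = (14 + D)/(D + R) (f(D, R) = (14 + D)/(R + D) = (14 + D)/(D + R))
(14 + 5)*7 + f(-19, -28)*(-5)**2 = (14 + 5)*7 + ((14 - 19)/(-19 - 28))*(-5)**2 = 19*7 + (-5/(-47))*25 = 133 - 1/47*(-5)*25 = 133 + (5/47)*25 = 133 + 125/47 = 6376/47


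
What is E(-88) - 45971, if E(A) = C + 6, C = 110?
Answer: -45855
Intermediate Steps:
E(A) = 116 (E(A) = 110 + 6 = 116)
E(-88) - 45971 = 116 - 45971 = -45855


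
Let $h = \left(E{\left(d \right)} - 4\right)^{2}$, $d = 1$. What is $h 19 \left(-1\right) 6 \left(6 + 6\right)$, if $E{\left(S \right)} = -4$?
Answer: $-87552$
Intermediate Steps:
$h = 64$ ($h = \left(-4 - 4\right)^{2} = \left(-8\right)^{2} = 64$)
$h 19 \left(-1\right) 6 \left(6 + 6\right) = 64 \cdot 19 \left(-1\right) 6 \left(6 + 6\right) = 1216 \left(\left(-6\right) 12\right) = 1216 \left(-72\right) = -87552$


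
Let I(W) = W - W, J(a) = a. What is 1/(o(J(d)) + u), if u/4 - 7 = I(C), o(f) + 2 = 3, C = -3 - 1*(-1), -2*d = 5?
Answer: 1/29 ≈ 0.034483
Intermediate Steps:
d = -5/2 (d = -1/2*5 = -5/2 ≈ -2.5000)
C = -2 (C = -3 + 1 = -2)
o(f) = 1 (o(f) = -2 + 3 = 1)
I(W) = 0
u = 28 (u = 28 + 4*0 = 28 + 0 = 28)
1/(o(J(d)) + u) = 1/(1 + 28) = 1/29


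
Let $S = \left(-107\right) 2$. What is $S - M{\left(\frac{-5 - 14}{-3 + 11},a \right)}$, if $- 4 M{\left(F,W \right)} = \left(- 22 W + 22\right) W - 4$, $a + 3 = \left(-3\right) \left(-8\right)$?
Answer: $-2525$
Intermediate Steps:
$a = 21$ ($a = -3 - -24 = -3 + 24 = 21$)
$S = -214$
$M{\left(F,W \right)} = 1 - \frac{W \left(22 - 22 W\right)}{4}$ ($M{\left(F,W \right)} = - \frac{\left(- 22 W + 22\right) W - 4}{4} = - \frac{\left(22 - 22 W\right) W - 4}{4} = - \frac{W \left(22 - 22 W\right) - 4}{4} = - \frac{-4 + W \left(22 - 22 W\right)}{4} = 1 - \frac{W \left(22 - 22 W\right)}{4}$)
$S - M{\left(\frac{-5 - 14}{-3 + 11},a \right)} = -214 - \left(1 - \frac{231}{2} + \frac{11 \cdot 21^{2}}{2}\right) = -214 - \left(1 - \frac{231}{2} + \frac{11}{2} \cdot 441\right) = -214 - \left(1 - \frac{231}{2} + \frac{4851}{2}\right) = -214 - 2311 = -2525$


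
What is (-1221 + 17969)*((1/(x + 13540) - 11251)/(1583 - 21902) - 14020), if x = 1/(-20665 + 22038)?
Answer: -88692187893702630136/377738764299 ≈ -2.3480e+8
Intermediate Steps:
x = 1/1373 ≈ 0.00072833
(-1221 + 17969)*((1/(x + 13540) - 11251)/(1583 - 21902) - 14020) = (-1221 + 17969)*((1/(1/1373 + 13540) - 11251)/(1583 - 21902) - 14020) = 16748*((1/(18590421/1373) - 11251)/(-20319) - 14020) = 16748*((1373/18590421 - 11251)*(-1/20319) - 14020) = 16748*(-209160825298/18590421*(-1/20319) - 14020) = 16748*(209160825298/377738764299 - 14020) = 16748*(-5295688314646682/377738764299) = -88692187893702630136/377738764299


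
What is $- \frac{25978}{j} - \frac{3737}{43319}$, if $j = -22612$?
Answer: $\frac{520419969}{489764614} \approx 1.0626$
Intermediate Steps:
$- \frac{25978}{j} - \frac{3737}{43319} = - \frac{25978}{-22612} - \frac{3737}{43319} = \left(-25978\right) \left(- \frac{1}{22612}\right) - \frac{3737}{43319} = \frac{12989}{11306} - \frac{3737}{43319} = \frac{520419969}{489764614}$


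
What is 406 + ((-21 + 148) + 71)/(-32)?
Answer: 6397/16 ≈ 399.81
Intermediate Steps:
406 + ((-21 + 148) + 71)/(-32) = 406 + (127 + 71)*(-1/32) = 406 + 198*(-1/32) = 406 - 99/16 = 6397/16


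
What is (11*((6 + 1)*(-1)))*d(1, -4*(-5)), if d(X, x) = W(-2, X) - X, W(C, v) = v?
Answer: 0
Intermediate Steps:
d(X, x) = 0 (d(X, x) = X - X = 0)
(11*((6 + 1)*(-1)))*d(1, -4*(-5)) = (11*((6 + 1)*(-1)))*0 = (11*(7*(-1)))*0 = (11*(-7))*0 = -77*0 = 0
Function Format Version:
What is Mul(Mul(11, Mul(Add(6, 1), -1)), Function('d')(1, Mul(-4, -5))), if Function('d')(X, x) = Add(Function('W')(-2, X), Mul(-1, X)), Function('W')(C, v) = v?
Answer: 0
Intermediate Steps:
Function('d')(X, x) = 0 (Function('d')(X, x) = Add(X, Mul(-1, X)) = 0)
Mul(Mul(11, Mul(Add(6, 1), -1)), Function('d')(1, Mul(-4, -5))) = Mul(Mul(11, Mul(Add(6, 1), -1)), 0) = Mul(Mul(11, Mul(7, -1)), 0) = Mul(Mul(11, -7), 0) = Mul(-77, 0) = 0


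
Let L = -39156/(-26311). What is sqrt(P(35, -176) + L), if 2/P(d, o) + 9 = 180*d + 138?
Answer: sqrt(42590555114100774)/169153419 ≈ 1.2200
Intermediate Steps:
L = 39156/26311 (L = -39156*(-1/26311) = 39156/26311 ≈ 1.4882)
P(d, o) = 2/(129 + 180*d) (P(d, o) = 2/(-9 + (180*d + 138)) = 2/(-9 + (138 + 180*d)) = 2/(129 + 180*d))
sqrt(P(35, -176) + L) = sqrt(2/(3*(43 + 60*35)) + 39156/26311) = sqrt(2/(3*(43 + 2100)) + 39156/26311) = sqrt((2/3)/2143 + 39156/26311) = sqrt((2/3)*(1/2143) + 39156/26311) = sqrt(2/6429 + 39156/26311) = sqrt(251786546/169153419) = sqrt(42590555114100774)/169153419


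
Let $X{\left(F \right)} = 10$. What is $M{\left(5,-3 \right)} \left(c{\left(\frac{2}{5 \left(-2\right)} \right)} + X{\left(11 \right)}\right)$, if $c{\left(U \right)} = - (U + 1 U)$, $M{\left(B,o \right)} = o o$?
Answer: $\frac{468}{5} \approx 93.6$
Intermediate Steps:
$M{\left(B,o \right)} = o^{2}$
$c{\left(U \right)} = - 2 U$ ($c{\left(U \right)} = - (U + U) = - 2 U$)
$M{\left(5,-3 \right)} \left(c{\left(\frac{2}{5 \left(-2\right)} \right)} + X{\left(11 \right)}\right) = \left(-3\right)^{2} \left(- 2 \frac{2}{5 \left(-2\right)} + 10\right) = 9 \left(- 2 \frac{2}{-10} + 10\right) = 9 \left(- 2 \cdot 2 \left(- \frac{1}{10}\right) + 10\right) = 9 \left(\left(-2\right) \left(- \frac{1}{5}\right) + 10\right) = 9 \left(\frac{2}{5} + 10\right) = 9 \cdot \frac{52}{5} = \frac{468}{5}$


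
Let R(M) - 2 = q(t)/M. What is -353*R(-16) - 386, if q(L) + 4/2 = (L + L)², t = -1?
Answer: -8383/8 ≈ -1047.9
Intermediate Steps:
q(L) = -2 + 4*L² (q(L) = -2 + (L + L)² = -2 + (2*L)² = -2 + 4*L²)
R(M) = 2 + 2/M (R(M) = 2 + (-2 + 4*(-1)²)/M = 2 + (-2 + 4*1)/M = 2 + (-2 + 4)/M = 2 + 2/M)
-353*R(-16) - 386 = -353*(2 + 2/(-16)) - 386 = -353*(2 + 2*(-1/16)) - 386 = -353*(2 - ⅛) - 386 = -353*15/8 - 386 = -5295/8 - 386 = -8383/8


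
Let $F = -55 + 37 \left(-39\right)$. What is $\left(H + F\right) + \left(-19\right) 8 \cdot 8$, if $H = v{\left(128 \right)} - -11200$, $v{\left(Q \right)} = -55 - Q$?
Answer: $8303$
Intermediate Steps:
$F = -1498$ ($F = -55 - 1443 = -1498$)
$H = 11017$ ($H = \left(-55 - 128\right) - -11200 = \left(-55 - 128\right) + 11200 = -183 + 11200 = 11017$)
$\left(H + F\right) + \left(-19\right) 8 \cdot 8 = \left(11017 - 1498\right) + \left(-19\right) 8 \cdot 8 = 9519 - 1216 = 8303$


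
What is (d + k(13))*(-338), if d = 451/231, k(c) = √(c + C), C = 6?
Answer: -13858/21 - 338*√19 ≈ -2133.2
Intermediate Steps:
k(c) = √(6 + c) (k(c) = √(c + 6) = √(6 + c))
d = 41/21 (d = 451*(1/231) = 41/21 ≈ 1.9524)
(d + k(13))*(-338) = (41/21 + √(6 + 13))*(-338) = (41/21 + √19)*(-338) = -13858/21 - 338*√19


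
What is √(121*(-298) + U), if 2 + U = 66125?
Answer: √30065 ≈ 173.39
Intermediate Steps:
U = 66123 (U = -2 + 66125 = 66123)
√(121*(-298) + U) = √(121*(-298) + 66123) = √(-36058 + 66123) = √30065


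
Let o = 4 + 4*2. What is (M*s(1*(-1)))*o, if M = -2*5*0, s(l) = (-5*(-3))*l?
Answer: 0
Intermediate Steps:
o = 12 (o = 4 + 8 = 12)
s(l) = 15*l
M = 0 (M = -10*0 = 0)
(M*s(1*(-1)))*o = (0*(15*(1*(-1))))*12 = (0*(15*(-1)))*12 = (0*(-15))*12 = 0*12 = 0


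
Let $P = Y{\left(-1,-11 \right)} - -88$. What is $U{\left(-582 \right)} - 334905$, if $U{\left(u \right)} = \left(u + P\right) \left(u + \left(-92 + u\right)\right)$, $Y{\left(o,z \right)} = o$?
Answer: $286815$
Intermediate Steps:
$P = 87$ ($P = -1 - -88 = -1 + 88 = 87$)
$U{\left(u \right)} = \left(-92 + 2 u\right) \left(87 + u\right)$ ($U{\left(u \right)} = \left(u + 87\right) \left(u + \left(-92 + u\right)\right) = \left(87 + u\right) \left(-92 + 2 u\right) = \left(-92 + 2 u\right) \left(87 + u\right)$)
$U{\left(-582 \right)} - 334905 = \left(-8004 + 2 \left(-582\right)^{2} + 82 \left(-582\right)\right) - 334905 = \left(-8004 + 2 \cdot 338724 - 47724\right) - 334905 = \left(-8004 + 677448 - 47724\right) - 334905 = 621720 - 334905 = 286815$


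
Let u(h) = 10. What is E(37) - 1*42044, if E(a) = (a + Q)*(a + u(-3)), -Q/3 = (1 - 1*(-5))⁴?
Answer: -223041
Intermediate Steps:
Q = -3888 (Q = -3*(1 - 1*(-5))⁴ = -3*(1 + 5)⁴ = -3*6⁴ = -3*1296 = -3888)
E(a) = (-3888 + a)*(10 + a) (E(a) = (a - 3888)*(a + 10) = (-3888 + a)*(10 + a))
E(37) - 1*42044 = (-38880 + 37² - 3878*37) - 1*42044 = (-38880 + 1369 - 143486) - 42044 = -180997 - 42044 = -223041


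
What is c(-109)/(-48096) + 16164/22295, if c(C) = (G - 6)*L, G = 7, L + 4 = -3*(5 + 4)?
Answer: 778114889/1072300320 ≈ 0.72565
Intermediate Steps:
L = -31 (L = -4 - 3*(5 + 4) = -4 - 3*9 = -4 - 27 = -31)
c(C) = -31 (c(C) = (7 - 6)*(-31) = 1*(-31) = -31)
c(-109)/(-48096) + 16164/22295 = -31/(-48096) + 16164/22295 = -31*(-1/48096) + 16164*(1/22295) = 31/48096 + 16164/22295 = 778114889/1072300320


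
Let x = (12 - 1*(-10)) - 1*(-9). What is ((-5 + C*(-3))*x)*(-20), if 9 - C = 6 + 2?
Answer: 4960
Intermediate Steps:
C = 1 (C = 9 - (6 + 2) = 9 - 1*8 = 9 - 8 = 1)
x = 31 (x = (12 + 10) + 9 = 22 + 9 = 31)
((-5 + C*(-3))*x)*(-20) = ((-5 + 1*(-3))*31)*(-20) = ((-5 - 3)*31)*(-20) = -8*31*(-20) = -248*(-20) = 4960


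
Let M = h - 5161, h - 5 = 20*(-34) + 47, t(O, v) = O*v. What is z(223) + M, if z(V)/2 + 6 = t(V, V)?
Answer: 93657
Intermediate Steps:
h = -628 (h = 5 + (20*(-34) + 47) = 5 + (-680 + 47) = 5 - 633 = -628)
z(V) = -12 + 2*V**2 (z(V) = -12 + 2*(V*V) = -12 + 2*V**2)
M = -5789 (M = -628 - 5161 = -5789)
z(223) + M = (-12 + 2*223**2) - 5789 = (-12 + 2*49729) - 5789 = (-12 + 99458) - 5789 = 99446 - 5789 = 93657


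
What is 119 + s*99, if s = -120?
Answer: -11761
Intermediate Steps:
119 + s*99 = 119 - 120*99 = 119 - 11880 = -11761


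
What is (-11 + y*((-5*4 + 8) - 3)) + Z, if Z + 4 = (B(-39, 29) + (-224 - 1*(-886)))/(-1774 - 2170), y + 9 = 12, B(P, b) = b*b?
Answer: -238143/3944 ≈ -60.381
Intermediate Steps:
B(P, b) = b²
y = 3 (y = -9 + 12 = 3)
Z = -17279/3944 (Z = -4 + (29² + (-224 - 1*(-886)))/(-1774 - 2170) = -4 + (841 + (-224 + 886))/(-3944) = -4 + (841 + 662)*(-1/3944) = -4 + 1503*(-1/3944) = -4 - 1503/3944 = -17279/3944 ≈ -4.3811)
(-11 + y*((-5*4 + 8) - 3)) + Z = (-11 + 3*((-5*4 + 8) - 3)) - 17279/3944 = (-11 + 3*((-20 + 8) - 3)) - 17279/3944 = (-11 + 3*(-12 - 3)) - 17279/3944 = (-11 + 3*(-15)) - 17279/3944 = (-11 - 45) - 17279/3944 = -56 - 17279/3944 = -238143/3944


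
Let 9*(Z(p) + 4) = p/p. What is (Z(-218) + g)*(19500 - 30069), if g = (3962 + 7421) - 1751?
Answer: -305278519/3 ≈ -1.0176e+8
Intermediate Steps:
Z(p) = -35/9 (Z(p) = -4 + (p/p)/9 = -4 + (1/9)*1 = -4 + 1/9 = -35/9)
g = 9632 (g = 11383 - 1751 = 9632)
(Z(-218) + g)*(19500 - 30069) = (-35/9 + 9632)*(19500 - 30069) = (86653/9)*(-10569) = -305278519/3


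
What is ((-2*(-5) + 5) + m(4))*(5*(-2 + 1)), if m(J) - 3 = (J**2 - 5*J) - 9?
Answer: -25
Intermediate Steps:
m(J) = -6 + J**2 - 5*J (m(J) = 3 + ((J**2 - 5*J) - 9) = 3 + (-9 + J**2 - 5*J) = -6 + J**2 - 5*J)
((-2*(-5) + 5) + m(4))*(5*(-2 + 1)) = ((-2*(-5) + 5) + (-6 + 4**2 - 5*4))*(5*(-2 + 1)) = ((10 + 5) + (-6 + 16 - 20))*(5*(-1)) = (15 - 10)*(-5) = 5*(-5) = -25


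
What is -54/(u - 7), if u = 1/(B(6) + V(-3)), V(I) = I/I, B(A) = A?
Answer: 63/8 ≈ 7.8750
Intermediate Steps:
V(I) = 1
u = 1/7 (u = 1/(6 + 1) = 1/7 ≈ 0.14286)
-54/(u - 7) = -54/(1/7 - 7) = -54/(-48/7) = -54*(-7/48) = 63/8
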